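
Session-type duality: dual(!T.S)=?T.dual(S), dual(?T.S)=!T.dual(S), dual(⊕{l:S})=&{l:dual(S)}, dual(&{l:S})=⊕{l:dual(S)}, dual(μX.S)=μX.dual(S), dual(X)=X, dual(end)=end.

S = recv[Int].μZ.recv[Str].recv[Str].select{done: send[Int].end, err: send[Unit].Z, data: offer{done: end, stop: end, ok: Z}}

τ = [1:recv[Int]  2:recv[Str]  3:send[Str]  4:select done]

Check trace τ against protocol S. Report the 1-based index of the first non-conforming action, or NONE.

3

[1] recv[Int]  match  state: μZ.…
[2] recv[Str]  match  state: recv[Str].select{done: send[Int].end, err: send[Unit].μZ.…, data: offer{done: end, stop: end, ok: μZ.…}}
[3] got send[Str], protocol expects recv[Str]  ✗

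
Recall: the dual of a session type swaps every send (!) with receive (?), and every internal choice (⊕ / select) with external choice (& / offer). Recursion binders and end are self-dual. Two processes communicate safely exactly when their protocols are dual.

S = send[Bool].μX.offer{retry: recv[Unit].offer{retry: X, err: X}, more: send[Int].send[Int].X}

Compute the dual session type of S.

recv[Bool].μX.select{retry: send[Unit].select{retry: X, err: X}, more: recv[Int].recv[Int].X}

send[Bool] ↦ recv[Bool]
  μX ↦ μX  (rec unchanged)
    offer{retry,more} ↦ select{retry,more}  (external→internal)
      • retry:
        recv[Unit] ↦ send[Unit]
          offer{retry,err} ↦ select{retry,err}  (external→internal)
            • retry:
              dual(X) = X
            • err:
              dual(X) = X
      • more:
        send[Int] ↦ recv[Int]
          send[Int] ↦ recv[Int]
            dual(X) = X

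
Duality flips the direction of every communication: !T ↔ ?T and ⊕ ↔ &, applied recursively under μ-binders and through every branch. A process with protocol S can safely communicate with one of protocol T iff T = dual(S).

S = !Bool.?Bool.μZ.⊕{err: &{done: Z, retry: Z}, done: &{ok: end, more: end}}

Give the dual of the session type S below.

?Bool.!Bool.μZ.&{err: ⊕{done: Z, retry: Z}, done: ⊕{ok: end, more: end}}

!Bool → ?Bool
  ?Bool → !Bool
    μZ → μZ  (μ self-dual)
      ⊕{err,done} → &{err,done}  (⊕→&)
        • err:
          &{done,retry} → ⊕{done,retry}  (external→internal)
            • done:
              Z ↦ Z
            • retry:
              Z ↦ Z
        • done:
          &{ok,more} → ⊕{ok,more}  (external→internal)
            • ok:
              end ↦ end
            • more:
              end ↦ end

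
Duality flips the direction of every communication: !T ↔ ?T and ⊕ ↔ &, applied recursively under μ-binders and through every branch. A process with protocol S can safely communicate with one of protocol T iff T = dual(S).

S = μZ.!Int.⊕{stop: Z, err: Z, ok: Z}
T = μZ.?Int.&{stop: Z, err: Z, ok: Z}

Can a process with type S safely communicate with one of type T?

μZ | μZ  ok (μ self-dual)
  !Int | ?Int  ok
    ⊕{stop,err,ok} | &{stop,err,ok}  ok same labels
      case stop:
        Z | Z  ok
      case err:
        Z | Z  ok
      case ok:
        Z | Z  ok

YES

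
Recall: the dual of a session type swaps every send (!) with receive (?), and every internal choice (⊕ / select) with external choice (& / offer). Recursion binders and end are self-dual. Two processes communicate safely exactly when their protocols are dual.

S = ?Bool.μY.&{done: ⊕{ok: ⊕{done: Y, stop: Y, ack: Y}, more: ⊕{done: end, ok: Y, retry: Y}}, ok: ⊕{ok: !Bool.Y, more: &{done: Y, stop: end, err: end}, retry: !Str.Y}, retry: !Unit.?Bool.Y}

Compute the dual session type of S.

?Bool → !Bool
  μY → μY  (binder kept)
    &{done,ok,retry} → ⊕{done,ok,retry}  (offer→select)
      [done]
        ⊕{ok,more} → &{ok,more}  (internal→external)
          [ok]
            ⊕{done,stop,ack} → &{done,stop,ack}  (internal→external)
              [done]
                Y ↦ Y
              [stop]
                Y ↦ Y
              [ack]
                Y ↦ Y
          [more]
            ⊕{done,ok,retry} → &{done,ok,retry}  (internal→external)
              [done]
                end ↦ end
              [ok]
                Y ↦ Y
              [retry]
                Y ↦ Y
      [ok]
        ⊕{ok,more,retry} → &{ok,more,retry}  (internal→external)
          [ok]
            !Bool → ?Bool
              Y ↦ Y
          [more]
            &{done,stop,err} → ⊕{done,stop,err}  (offer→select)
              [done]
                Y ↦ Y
              [stop]
                end ↦ end
              [err]
                end ↦ end
          [retry]
            !Str → ?Str
              Y ↦ Y
      [retry]
        !Unit → ?Unit
          ?Bool → !Bool
            Y ↦ Y

!Bool.μY.⊕{done: &{ok: &{done: Y, stop: Y, ack: Y}, more: &{done: end, ok: Y, retry: Y}}, ok: &{ok: ?Bool.Y, more: ⊕{done: Y, stop: end, err: end}, retry: ?Str.Y}, retry: ?Unit.!Bool.Y}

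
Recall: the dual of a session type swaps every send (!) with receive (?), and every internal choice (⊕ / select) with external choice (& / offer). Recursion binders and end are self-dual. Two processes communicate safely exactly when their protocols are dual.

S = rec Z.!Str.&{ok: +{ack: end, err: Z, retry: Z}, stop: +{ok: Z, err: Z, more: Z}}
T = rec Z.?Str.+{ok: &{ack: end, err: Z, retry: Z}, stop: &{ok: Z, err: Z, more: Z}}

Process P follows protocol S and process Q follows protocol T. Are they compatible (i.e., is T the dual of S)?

rec Z vs rec Z  ok (μ self-dual)
  !Str vs ?Str  ok
    &{ok,stop} vs +{ok,stop}  ok labels match
      • ok:
        +{ack,err,retry} vs &{ack,err,retry}  ok labels match
          • ack:
            end vs end  ok
          • err:
            Z vs Z  ok
          • retry:
            Z vs Z  ok
      • stop:
        +{ok,err,more} vs &{ok,err,more}  ok labels match
          • ok:
            Z vs Z  ok
          • err:
            Z vs Z  ok
          • more:
            Z vs Z  ok

YES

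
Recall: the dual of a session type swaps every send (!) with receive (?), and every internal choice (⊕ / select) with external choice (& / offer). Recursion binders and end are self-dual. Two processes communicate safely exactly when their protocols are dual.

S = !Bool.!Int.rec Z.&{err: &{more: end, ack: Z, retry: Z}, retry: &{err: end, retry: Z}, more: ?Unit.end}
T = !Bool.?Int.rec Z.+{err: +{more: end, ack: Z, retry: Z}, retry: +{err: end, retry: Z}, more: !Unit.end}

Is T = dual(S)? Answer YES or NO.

!Bool | !Bool  ✗ same direction on both sides — not dual

NO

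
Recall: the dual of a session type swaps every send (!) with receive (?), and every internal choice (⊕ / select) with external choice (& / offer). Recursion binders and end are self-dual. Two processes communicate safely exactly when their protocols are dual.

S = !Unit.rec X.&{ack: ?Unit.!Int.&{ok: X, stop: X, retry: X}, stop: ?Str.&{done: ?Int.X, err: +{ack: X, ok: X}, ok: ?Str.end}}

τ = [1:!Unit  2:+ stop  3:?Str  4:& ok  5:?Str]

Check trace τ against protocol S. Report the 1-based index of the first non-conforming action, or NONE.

@1 !Unit  match  now at rec X.…
@2 got + stop, protocol expects & ack or & stop  ✗

2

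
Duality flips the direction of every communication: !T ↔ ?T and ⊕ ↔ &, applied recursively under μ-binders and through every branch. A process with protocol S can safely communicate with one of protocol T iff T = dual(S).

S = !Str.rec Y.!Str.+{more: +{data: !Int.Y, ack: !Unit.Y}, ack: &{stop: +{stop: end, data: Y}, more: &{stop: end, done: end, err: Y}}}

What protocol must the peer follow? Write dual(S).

!Str ↦ ?Str
  rec Y ↦ rec Y  (μ self-dual)
    !Str ↦ ?Str
      +{more,ack} ↦ &{more,ack}  (internal→external)
        [more]
          +{data,ack} ↦ &{data,ack}  (internal→external)
            [data]
              !Int ↦ ?Int
                Y ↦ Y
            [ack]
              !Unit ↦ ?Unit
                Y ↦ Y
        [ack]
          &{stop,more} ↦ +{stop,more}  (external→internal)
            [stop]
              +{stop,data} ↦ &{stop,data}  (internal→external)
                [stop]
                  end ↦ end
                [data]
                  Y ↦ Y
            [more]
              &{stop,done,err} ↦ +{stop,done,err}  (external→internal)
                [stop]
                  end ↦ end
                [done]
                  end ↦ end
                [err]
                  Y ↦ Y

?Str.rec Y.?Str.&{more: &{data: ?Int.Y, ack: ?Unit.Y}, ack: +{stop: &{stop: end, data: Y}, more: +{stop: end, done: end, err: Y}}}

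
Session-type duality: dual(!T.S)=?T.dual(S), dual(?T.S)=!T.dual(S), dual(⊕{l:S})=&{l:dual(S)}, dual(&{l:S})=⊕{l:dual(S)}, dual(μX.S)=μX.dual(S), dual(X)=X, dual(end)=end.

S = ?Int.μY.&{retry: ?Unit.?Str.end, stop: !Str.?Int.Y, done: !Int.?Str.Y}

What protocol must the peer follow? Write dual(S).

?Int → !Int
  μY → μY  (binder kept)
    &{retry,stop,done} → ⊕{retry,stop,done}  (&→⊕)
      [retry]
        ?Unit → !Unit
          ?Str → !Str
            end ↦ end
      [stop]
        !Str → ?Str
          ?Int → !Int
            Y ↦ Y
      [done]
        !Int → ?Int
          ?Str → !Str
            Y ↦ Y

!Int.μY.⊕{retry: !Unit.!Str.end, stop: ?Str.!Int.Y, done: ?Int.!Str.Y}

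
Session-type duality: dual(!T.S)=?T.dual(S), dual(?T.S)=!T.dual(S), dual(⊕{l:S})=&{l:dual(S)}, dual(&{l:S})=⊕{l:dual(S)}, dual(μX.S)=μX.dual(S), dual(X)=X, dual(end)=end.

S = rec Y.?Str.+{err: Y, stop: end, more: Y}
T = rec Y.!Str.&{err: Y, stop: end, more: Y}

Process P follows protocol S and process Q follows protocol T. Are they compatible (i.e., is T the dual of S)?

rec Y ‖ rec Y  ✓ (μ self-dual)
  ?Str ‖ !Str  ✓
    +{err,stop,more} ‖ &{err,stop,more}  ✓ label sets agree
      • err:
        Y ‖ Y  ✓
      • stop:
        end ‖ end  ✓
      • more:
        Y ‖ Y  ✓

YES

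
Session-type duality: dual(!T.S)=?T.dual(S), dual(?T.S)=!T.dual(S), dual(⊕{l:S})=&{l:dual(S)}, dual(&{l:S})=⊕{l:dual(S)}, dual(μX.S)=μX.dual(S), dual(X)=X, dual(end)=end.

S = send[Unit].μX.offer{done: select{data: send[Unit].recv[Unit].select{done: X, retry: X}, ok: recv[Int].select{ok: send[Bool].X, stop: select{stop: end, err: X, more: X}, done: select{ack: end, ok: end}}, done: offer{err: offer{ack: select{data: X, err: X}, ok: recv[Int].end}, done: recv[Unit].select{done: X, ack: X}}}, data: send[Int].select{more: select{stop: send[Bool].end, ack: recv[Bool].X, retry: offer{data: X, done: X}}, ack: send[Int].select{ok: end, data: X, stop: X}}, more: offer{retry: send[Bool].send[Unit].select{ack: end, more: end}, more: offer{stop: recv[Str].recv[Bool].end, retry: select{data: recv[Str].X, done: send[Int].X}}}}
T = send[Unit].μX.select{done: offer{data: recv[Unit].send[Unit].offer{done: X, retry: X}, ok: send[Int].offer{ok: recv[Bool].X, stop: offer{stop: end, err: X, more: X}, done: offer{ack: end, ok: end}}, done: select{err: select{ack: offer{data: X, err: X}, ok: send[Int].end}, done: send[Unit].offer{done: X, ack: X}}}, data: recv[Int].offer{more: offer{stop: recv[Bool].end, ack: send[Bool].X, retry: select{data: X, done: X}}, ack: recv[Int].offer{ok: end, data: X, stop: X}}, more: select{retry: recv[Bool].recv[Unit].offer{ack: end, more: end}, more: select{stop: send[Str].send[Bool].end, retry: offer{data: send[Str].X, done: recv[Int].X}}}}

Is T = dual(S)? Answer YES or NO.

send[Unit] | send[Unit]  ✗ same direction on both sides — not dual

NO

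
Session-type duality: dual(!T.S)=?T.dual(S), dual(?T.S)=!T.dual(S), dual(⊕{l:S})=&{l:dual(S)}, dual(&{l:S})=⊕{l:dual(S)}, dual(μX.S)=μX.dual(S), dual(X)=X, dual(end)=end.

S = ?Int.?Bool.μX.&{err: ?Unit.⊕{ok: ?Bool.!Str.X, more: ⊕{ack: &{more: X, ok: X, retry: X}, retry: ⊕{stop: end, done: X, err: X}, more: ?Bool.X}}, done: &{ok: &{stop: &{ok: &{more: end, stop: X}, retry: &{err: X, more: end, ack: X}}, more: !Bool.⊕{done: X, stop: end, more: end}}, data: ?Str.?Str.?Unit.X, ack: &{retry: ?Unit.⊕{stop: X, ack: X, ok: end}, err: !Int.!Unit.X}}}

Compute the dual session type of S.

?Int → !Int
  ?Bool → !Bool
    μX → μX  (rec unchanged)
      &{err,done} → ⊕{err,done}  (external→internal)
        case err:
          ?Unit → !Unit
            ⊕{ok,more} → &{ok,more}  (select→offer)
              case ok:
                ?Bool → !Bool
                  !Str → ?Str
                    X self-dual
              case more:
                ⊕{ack,retry,more} → &{ack,retry,more}  (select→offer)
                  case ack:
                    &{more,ok,retry} → ⊕{more,ok,retry}  (external→internal)
                      case more:
                        X self-dual
                      case ok:
                        X self-dual
                      case retry:
                        X self-dual
                  case retry:
                    ⊕{stop,done,err} → &{stop,done,err}  (select→offer)
                      case stop:
                        end self-dual
                      case done:
                        X self-dual
                      case err:
                        X self-dual
                  case more:
                    ?Bool → !Bool
                      X self-dual
        case done:
          &{ok,data,ack} → ⊕{ok,data,ack}  (external→internal)
            case ok:
              &{stop,more} → ⊕{stop,more}  (external→internal)
                case stop:
                  &{ok,retry} → ⊕{ok,retry}  (external→internal)
                    case ok:
                      &{more,stop} → ⊕{more,stop}  (external→internal)
                        case more:
                          end self-dual
                        case stop:
                          X self-dual
                    case retry:
                      &{err,more,ack} → ⊕{err,more,ack}  (external→internal)
                        case err:
                          X self-dual
                        case more:
                          end self-dual
                        case ack:
                          X self-dual
                case more:
                  !Bool → ?Bool
                    ⊕{done,stop,more} → &{done,stop,more}  (select→offer)
                      case done:
                        X self-dual
                      case stop:
                        end self-dual
                      case more:
                        end self-dual
            case data:
              ?Str → !Str
                ?Str → !Str
                  ?Unit → !Unit
                    X self-dual
            case ack:
              &{retry,err} → ⊕{retry,err}  (external→internal)
                case retry:
                  ?Unit → !Unit
                    ⊕{stop,ack,ok} → &{stop,ack,ok}  (select→offer)
                      case stop:
                        X self-dual
                      case ack:
                        X self-dual
                      case ok:
                        end self-dual
                case err:
                  !Int → ?Int
                    !Unit → ?Unit
                      X self-dual

!Int.!Bool.μX.⊕{err: !Unit.&{ok: !Bool.?Str.X, more: &{ack: ⊕{more: X, ok: X, retry: X}, retry: &{stop: end, done: X, err: X}, more: !Bool.X}}, done: ⊕{ok: ⊕{stop: ⊕{ok: ⊕{more: end, stop: X}, retry: ⊕{err: X, more: end, ack: X}}, more: ?Bool.&{done: X, stop: end, more: end}}, data: !Str.!Str.!Unit.X, ack: ⊕{retry: !Unit.&{stop: X, ack: X, ok: end}, err: ?Int.?Unit.X}}}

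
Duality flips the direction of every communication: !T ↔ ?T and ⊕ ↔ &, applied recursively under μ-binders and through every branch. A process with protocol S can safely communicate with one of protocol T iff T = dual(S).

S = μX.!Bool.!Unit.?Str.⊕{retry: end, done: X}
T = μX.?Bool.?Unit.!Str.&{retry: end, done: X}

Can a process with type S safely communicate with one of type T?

YES

μX | μX  ✓ (μ self-dual)
  !Bool | ?Bool  ✓
    !Unit | ?Unit  ✓
      ?Str | !Str  ✓
        ⊕{retry,done} | &{retry,done}  ✓ label sets agree
          case retry:
            end | end  ✓
          case done:
            X | X  ✓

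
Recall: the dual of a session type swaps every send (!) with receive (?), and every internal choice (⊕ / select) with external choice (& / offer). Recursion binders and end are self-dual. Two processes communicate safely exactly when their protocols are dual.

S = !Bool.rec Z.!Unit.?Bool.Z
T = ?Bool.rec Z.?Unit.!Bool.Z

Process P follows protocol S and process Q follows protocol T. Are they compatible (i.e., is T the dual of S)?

!Bool ‖ ?Bool  match
  rec Z ‖ rec Z  match (μ self-dual)
    !Unit ‖ ?Unit  match
      ?Bool ‖ !Bool  match
        Z ‖ Z  match

YES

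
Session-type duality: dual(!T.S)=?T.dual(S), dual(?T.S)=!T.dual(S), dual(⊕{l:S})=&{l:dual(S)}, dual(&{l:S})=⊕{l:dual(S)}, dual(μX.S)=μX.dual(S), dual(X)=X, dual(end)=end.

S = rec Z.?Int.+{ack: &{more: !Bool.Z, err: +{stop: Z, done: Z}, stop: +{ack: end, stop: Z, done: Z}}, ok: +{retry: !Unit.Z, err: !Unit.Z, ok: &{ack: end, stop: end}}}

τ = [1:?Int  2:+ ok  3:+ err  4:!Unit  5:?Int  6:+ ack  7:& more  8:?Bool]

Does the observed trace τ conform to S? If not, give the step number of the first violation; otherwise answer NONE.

[1] ?Int  ok  residual = +{ack: &{more: !Bool.rec Z.…, err: +{stop: rec Z.…, done: rec Z.…}, stop: +{ack: end, stop: rec Z.…, done: rec Z.…}}, ok: +{retry: !Unit.rec Z.…, err: !Unit.rec Z.…, ok: &{ack: end, stop: end}}}
[2] + ok  ok  residual = +{retry: !Unit.rec Z.…, err: !Unit.rec Z.…, ok: &{ack: end, stop: end}}
[3] + err  ok  residual = !Unit.rec Z.…
[4] !Unit  ok  residual = rec Z.…
[5] ?Int  ok  residual = +{ack: &{more: !Bool.rec Z.…, err: +{stop: rec Z.…, done: rec Z.…}, stop: +{ack: end, stop: rec Z.…, done: rec Z.…}}, ok: +{retry: !Unit.rec Z.…, err: !Unit.rec Z.…, ok: &{ack: end, stop: end}}}
[6] + ack  ok  residual = &{more: !Bool.rec Z.…, err: +{stop: rec Z.…, done: rec Z.…}, stop: +{ack: end, stop: rec Z.…, done: rec Z.…}}
[7] & more  ok  residual = !Bool.rec Z.…
[8] got ?Bool, protocol expects !Bool  ✗

8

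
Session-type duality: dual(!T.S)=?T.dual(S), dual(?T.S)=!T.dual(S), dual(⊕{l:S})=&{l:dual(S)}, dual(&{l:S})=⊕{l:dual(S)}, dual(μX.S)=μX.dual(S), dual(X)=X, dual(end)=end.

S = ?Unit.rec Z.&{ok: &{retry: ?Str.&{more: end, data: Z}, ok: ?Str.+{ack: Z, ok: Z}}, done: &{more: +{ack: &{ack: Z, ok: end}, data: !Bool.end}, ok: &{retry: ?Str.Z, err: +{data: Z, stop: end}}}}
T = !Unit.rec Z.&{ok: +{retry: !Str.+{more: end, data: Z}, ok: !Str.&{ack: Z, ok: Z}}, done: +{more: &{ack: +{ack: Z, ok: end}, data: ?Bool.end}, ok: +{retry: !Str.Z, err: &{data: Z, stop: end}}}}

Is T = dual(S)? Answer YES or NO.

NO

?Unit vs !Unit  ok
  rec Z vs rec Z  ok (μ self-dual)
    &{ok,done} vs &{ok,done}  ✗ choice polarity not flipped — not dual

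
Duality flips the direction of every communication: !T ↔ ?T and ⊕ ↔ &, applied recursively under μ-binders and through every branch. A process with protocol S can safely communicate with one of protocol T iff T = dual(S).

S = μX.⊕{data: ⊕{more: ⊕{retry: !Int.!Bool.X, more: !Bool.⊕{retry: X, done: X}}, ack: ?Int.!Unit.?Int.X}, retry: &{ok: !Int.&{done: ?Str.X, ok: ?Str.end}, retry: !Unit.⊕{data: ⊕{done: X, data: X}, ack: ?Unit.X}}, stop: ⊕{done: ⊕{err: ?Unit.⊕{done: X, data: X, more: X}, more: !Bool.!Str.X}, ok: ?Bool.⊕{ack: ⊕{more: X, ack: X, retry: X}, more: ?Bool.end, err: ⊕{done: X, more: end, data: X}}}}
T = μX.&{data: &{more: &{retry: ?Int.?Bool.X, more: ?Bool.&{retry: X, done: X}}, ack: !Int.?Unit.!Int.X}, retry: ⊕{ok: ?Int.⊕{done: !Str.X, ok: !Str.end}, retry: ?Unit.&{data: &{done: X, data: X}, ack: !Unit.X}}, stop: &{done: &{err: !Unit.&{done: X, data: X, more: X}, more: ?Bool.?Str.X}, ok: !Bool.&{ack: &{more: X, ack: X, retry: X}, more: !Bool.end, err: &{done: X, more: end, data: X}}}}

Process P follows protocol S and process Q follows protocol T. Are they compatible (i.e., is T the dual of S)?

YES

μX vs μX  ✓ (μ self-dual)
  ⊕{data,retry,stop} vs &{data,retry,stop}  ✓ label sets agree
    [data]
      ⊕{more,ack} vs &{more,ack}  ✓ label sets agree
        [more]
          ⊕{retry,more} vs &{retry,more}  ✓ label sets agree
            [retry]
              !Int vs ?Int  ✓
                !Bool vs ?Bool  ✓
                  X vs X  ✓
            [more]
              !Bool vs ?Bool  ✓
                ⊕{retry,done} vs &{retry,done}  ✓ label sets agree
                  [retry]
                    X vs X  ✓
                  [done]
                    X vs X  ✓
        [ack]
          ?Int vs !Int  ✓
            !Unit vs ?Unit  ✓
              ?Int vs !Int  ✓
                X vs X  ✓
    [retry]
      &{ok,retry} vs ⊕{ok,retry}  ✓ label sets agree
        [ok]
          !Int vs ?Int  ✓
            &{done,ok} vs ⊕{done,ok}  ✓ label sets agree
              [done]
                ?Str vs !Str  ✓
                  X vs X  ✓
              [ok]
                ?Str vs !Str  ✓
                  end vs end  ✓
        [retry]
          !Unit vs ?Unit  ✓
            ⊕{data,ack} vs &{data,ack}  ✓ label sets agree
              [data]
                ⊕{done,data} vs &{done,data}  ✓ label sets agree
                  [done]
                    X vs X  ✓
                  [data]
                    X vs X  ✓
              [ack]
                ?Unit vs !Unit  ✓
                  X vs X  ✓
    [stop]
      ⊕{done,ok} vs &{done,ok}  ✓ label sets agree
        [done]
          ⊕{err,more} vs &{err,more}  ✓ label sets agree
            [err]
              ?Unit vs !Unit  ✓
                ⊕{done,data,more} vs &{done,data,more}  ✓ label sets agree
                  [done]
                    X vs X  ✓
                  [data]
                    X vs X  ✓
                  [more]
                    X vs X  ✓
            [more]
              !Bool vs ?Bool  ✓
                !Str vs ?Str  ✓
                  X vs X  ✓
        [ok]
          ?Bool vs !Bool  ✓
            ⊕{ack,more,err} vs &{ack,more,err}  ✓ label sets agree
              [ack]
                ⊕{more,ack,retry} vs &{more,ack,retry}  ✓ label sets agree
                  [more]
                    X vs X  ✓
                  [ack]
                    X vs X  ✓
                  [retry]
                    X vs X  ✓
              [more]
                ?Bool vs !Bool  ✓
                  end vs end  ✓
              [err]
                ⊕{done,more,data} vs &{done,more,data}  ✓ label sets agree
                  [done]
                    X vs X  ✓
                  [more]
                    end vs end  ✓
                  [data]
                    X vs X  ✓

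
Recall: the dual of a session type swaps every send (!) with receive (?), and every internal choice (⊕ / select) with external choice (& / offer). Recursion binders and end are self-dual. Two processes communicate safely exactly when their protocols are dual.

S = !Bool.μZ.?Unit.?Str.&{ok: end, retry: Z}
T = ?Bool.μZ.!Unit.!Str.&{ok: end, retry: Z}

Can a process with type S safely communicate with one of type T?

!Bool | ?Bool  match
  μZ | μZ  match (binder kept)
    ?Unit | !Unit  match
      ?Str | !Str  match
        &{ok,retry} | &{ok,retry}  ✗ choice polarity not flipped — not dual

NO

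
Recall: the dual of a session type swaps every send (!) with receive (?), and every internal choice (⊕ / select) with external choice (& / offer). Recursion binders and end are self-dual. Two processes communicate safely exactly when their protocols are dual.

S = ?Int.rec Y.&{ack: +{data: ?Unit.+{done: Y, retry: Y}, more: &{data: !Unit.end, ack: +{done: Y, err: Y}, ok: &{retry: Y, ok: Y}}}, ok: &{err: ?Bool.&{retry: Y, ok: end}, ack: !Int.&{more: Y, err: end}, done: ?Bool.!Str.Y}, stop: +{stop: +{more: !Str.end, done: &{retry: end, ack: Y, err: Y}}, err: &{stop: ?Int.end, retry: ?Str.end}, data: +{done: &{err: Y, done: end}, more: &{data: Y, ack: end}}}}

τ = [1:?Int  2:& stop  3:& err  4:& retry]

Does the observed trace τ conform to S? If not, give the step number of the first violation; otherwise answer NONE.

step 1: ?Int  match  now at rec Y.…
step 2: & stop  match  now at +{stop: +{more: !Str.end, done: &{retry: end, ack: rec Y.…, err: rec Y.…}}, err: &{stop: ?Int.end, retry: ?Str.end}, data: +{done: &{err: rec Y.…, done: end}, more: &{data: rec Y.…, ack: end}}}
step 3: got & err, protocol expects + stop or + err or + data  ✗

3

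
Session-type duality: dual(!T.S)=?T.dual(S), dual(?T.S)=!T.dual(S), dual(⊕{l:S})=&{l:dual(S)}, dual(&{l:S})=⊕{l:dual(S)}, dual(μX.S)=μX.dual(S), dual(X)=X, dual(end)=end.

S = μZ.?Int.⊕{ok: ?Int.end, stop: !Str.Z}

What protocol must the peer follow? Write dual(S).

μZ = μZ  (binder kept)
  ?Int = !Int
    ⊕{ok,stop} = &{ok,stop}  (internal→external)
      case ok:
        ?Int = !Int
          dual(end) = end
      case stop:
        !Str = ?Str
          dual(Z) = Z

μZ.!Int.&{ok: !Int.end, stop: ?Str.Z}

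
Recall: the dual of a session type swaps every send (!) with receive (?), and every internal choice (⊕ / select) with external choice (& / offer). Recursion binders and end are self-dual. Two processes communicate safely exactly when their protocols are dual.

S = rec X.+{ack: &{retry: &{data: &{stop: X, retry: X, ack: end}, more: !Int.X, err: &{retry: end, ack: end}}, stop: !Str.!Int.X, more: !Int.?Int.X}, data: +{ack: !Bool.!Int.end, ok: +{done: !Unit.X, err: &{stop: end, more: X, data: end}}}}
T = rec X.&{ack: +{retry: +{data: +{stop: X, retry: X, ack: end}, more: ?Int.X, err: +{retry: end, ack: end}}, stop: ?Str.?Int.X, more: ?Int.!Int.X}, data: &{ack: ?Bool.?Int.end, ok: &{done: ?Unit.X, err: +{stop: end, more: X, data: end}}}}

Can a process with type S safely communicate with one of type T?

YES

rec X ‖ rec X  ✓ (rec unchanged)
  +{ack,data} ‖ &{ack,data}  ✓ label sets agree
    [ack]
      &{retry,stop,more} ‖ +{retry,stop,more}  ✓ label sets agree
        [retry]
          &{data,more,err} ‖ +{data,more,err}  ✓ label sets agree
            [data]
              &{stop,retry,ack} ‖ +{stop,retry,ack}  ✓ label sets agree
                [stop]
                  X ‖ X  ✓
                [retry]
                  X ‖ X  ✓
                [ack]
                  end ‖ end  ✓
            [more]
              !Int ‖ ?Int  ✓
                X ‖ X  ✓
            [err]
              &{retry,ack} ‖ +{retry,ack}  ✓ label sets agree
                [retry]
                  end ‖ end  ✓
                [ack]
                  end ‖ end  ✓
        [stop]
          !Str ‖ ?Str  ✓
            !Int ‖ ?Int  ✓
              X ‖ X  ✓
        [more]
          !Int ‖ ?Int  ✓
            ?Int ‖ !Int  ✓
              X ‖ X  ✓
    [data]
      +{ack,ok} ‖ &{ack,ok}  ✓ label sets agree
        [ack]
          !Bool ‖ ?Bool  ✓
            !Int ‖ ?Int  ✓
              end ‖ end  ✓
        [ok]
          +{done,err} ‖ &{done,err}  ✓ label sets agree
            [done]
              !Unit ‖ ?Unit  ✓
                X ‖ X  ✓
            [err]
              &{stop,more,data} ‖ +{stop,more,data}  ✓ label sets agree
                [stop]
                  end ‖ end  ✓
                [more]
                  X ‖ X  ✓
                [data]
                  end ‖ end  ✓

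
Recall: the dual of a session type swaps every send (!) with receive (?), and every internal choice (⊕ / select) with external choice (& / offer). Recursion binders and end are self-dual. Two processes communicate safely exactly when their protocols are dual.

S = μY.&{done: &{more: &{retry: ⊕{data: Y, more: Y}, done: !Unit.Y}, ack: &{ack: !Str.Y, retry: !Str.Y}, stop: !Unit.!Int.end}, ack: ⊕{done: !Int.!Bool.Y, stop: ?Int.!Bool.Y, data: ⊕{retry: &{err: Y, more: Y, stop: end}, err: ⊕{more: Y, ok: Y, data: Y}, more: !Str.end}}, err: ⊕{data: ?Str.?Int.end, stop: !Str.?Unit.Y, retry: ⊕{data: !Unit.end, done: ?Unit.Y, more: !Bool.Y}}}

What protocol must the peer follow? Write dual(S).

μY ↦ μY  (binder kept)
  &{done,ack,err} ↦ ⊕{done,ack,err}  (external→internal)
    [done]
      &{more,ack,stop} ↦ ⊕{more,ack,stop}  (external→internal)
        [more]
          &{retry,done} ↦ ⊕{retry,done}  (external→internal)
            [retry]
              ⊕{data,more} ↦ &{data,more}  (select→offer)
                [data]
                  dual(Y) = Y
                [more]
                  dual(Y) = Y
            [done]
              !Unit ↦ ?Unit
                dual(Y) = Y
        [ack]
          &{ack,retry} ↦ ⊕{ack,retry}  (external→internal)
            [ack]
              !Str ↦ ?Str
                dual(Y) = Y
            [retry]
              !Str ↦ ?Str
                dual(Y) = Y
        [stop]
          !Unit ↦ ?Unit
            !Int ↦ ?Int
              dual(end) = end
    [ack]
      ⊕{done,stop,data} ↦ &{done,stop,data}  (select→offer)
        [done]
          !Int ↦ ?Int
            !Bool ↦ ?Bool
              dual(Y) = Y
        [stop]
          ?Int ↦ !Int
            !Bool ↦ ?Bool
              dual(Y) = Y
        [data]
          ⊕{retry,err,more} ↦ &{retry,err,more}  (select→offer)
            [retry]
              &{err,more,stop} ↦ ⊕{err,more,stop}  (external→internal)
                [err]
                  dual(Y) = Y
                [more]
                  dual(Y) = Y
                [stop]
                  dual(end) = end
            [err]
              ⊕{more,ok,data} ↦ &{more,ok,data}  (select→offer)
                [more]
                  dual(Y) = Y
                [ok]
                  dual(Y) = Y
                [data]
                  dual(Y) = Y
            [more]
              !Str ↦ ?Str
                dual(end) = end
    [err]
      ⊕{data,stop,retry} ↦ &{data,stop,retry}  (select→offer)
        [data]
          ?Str ↦ !Str
            ?Int ↦ !Int
              dual(end) = end
        [stop]
          !Str ↦ ?Str
            ?Unit ↦ !Unit
              dual(Y) = Y
        [retry]
          ⊕{data,done,more} ↦ &{data,done,more}  (select→offer)
            [data]
              !Unit ↦ ?Unit
                dual(end) = end
            [done]
              ?Unit ↦ !Unit
                dual(Y) = Y
            [more]
              !Bool ↦ ?Bool
                dual(Y) = Y

μY.⊕{done: ⊕{more: ⊕{retry: &{data: Y, more: Y}, done: ?Unit.Y}, ack: ⊕{ack: ?Str.Y, retry: ?Str.Y}, stop: ?Unit.?Int.end}, ack: &{done: ?Int.?Bool.Y, stop: !Int.?Bool.Y, data: &{retry: ⊕{err: Y, more: Y, stop: end}, err: &{more: Y, ok: Y, data: Y}, more: ?Str.end}}, err: &{data: !Str.!Int.end, stop: ?Str.!Unit.Y, retry: &{data: ?Unit.end, done: !Unit.Y, more: ?Bool.Y}}}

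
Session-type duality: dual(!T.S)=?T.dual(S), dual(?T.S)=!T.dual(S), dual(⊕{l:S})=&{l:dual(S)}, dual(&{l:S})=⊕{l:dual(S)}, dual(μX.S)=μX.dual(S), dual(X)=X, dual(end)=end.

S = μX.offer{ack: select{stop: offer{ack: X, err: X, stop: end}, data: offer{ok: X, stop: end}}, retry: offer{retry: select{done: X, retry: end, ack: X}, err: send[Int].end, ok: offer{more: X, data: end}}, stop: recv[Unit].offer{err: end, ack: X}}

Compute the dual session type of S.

μX ↦ μX  (rec unchanged)
  offer{ack,retry,stop} ↦ select{ack,retry,stop}  (offer→select)
    case ack:
      select{stop,data} ↦ offer{stop,data}  (internal→external)
        case stop:
          offer{ack,err,stop} ↦ select{ack,err,stop}  (offer→select)
            case ack:
              X ↦ X
            case err:
              X ↦ X
            case stop:
              end ↦ end
        case data:
          offer{ok,stop} ↦ select{ok,stop}  (offer→select)
            case ok:
              X ↦ X
            case stop:
              end ↦ end
    case retry:
      offer{retry,err,ok} ↦ select{retry,err,ok}  (offer→select)
        case retry:
          select{done,retry,ack} ↦ offer{done,retry,ack}  (internal→external)
            case done:
              X ↦ X
            case retry:
              end ↦ end
            case ack:
              X ↦ X
        case err:
          send[Int] ↦ recv[Int]
            end ↦ end
        case ok:
          offer{more,data} ↦ select{more,data}  (offer→select)
            case more:
              X ↦ X
            case data:
              end ↦ end
    case stop:
      recv[Unit] ↦ send[Unit]
        offer{err,ack} ↦ select{err,ack}  (offer→select)
          case err:
            end ↦ end
          case ack:
            X ↦ X

μX.select{ack: offer{stop: select{ack: X, err: X, stop: end}, data: select{ok: X, stop: end}}, retry: select{retry: offer{done: X, retry: end, ack: X}, err: recv[Int].end, ok: select{more: X, data: end}}, stop: send[Unit].select{err: end, ack: X}}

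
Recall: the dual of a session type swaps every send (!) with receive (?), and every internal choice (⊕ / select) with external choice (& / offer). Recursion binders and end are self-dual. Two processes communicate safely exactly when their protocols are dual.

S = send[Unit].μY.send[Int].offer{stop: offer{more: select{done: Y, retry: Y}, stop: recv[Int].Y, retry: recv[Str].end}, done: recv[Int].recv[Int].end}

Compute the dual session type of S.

send[Unit] ↦ recv[Unit]
  μY ↦ μY  (binder kept)
    send[Int] ↦ recv[Int]
      offer{stop,done} ↦ select{stop,done}  (&→⊕)
        [stop]
          offer{more,stop,retry} ↦ select{more,stop,retry}  (&→⊕)
            [more]
              select{done,retry} ↦ offer{done,retry}  (select→offer)
                [done]
                  Y ↦ Y
                [retry]
                  Y ↦ Y
            [stop]
              recv[Int] ↦ send[Int]
                Y ↦ Y
            [retry]
              recv[Str] ↦ send[Str]
                end ↦ end
        [done]
          recv[Int] ↦ send[Int]
            recv[Int] ↦ send[Int]
              end ↦ end

recv[Unit].μY.recv[Int].select{stop: select{more: offer{done: Y, retry: Y}, stop: send[Int].Y, retry: send[Str].end}, done: send[Int].send[Int].end}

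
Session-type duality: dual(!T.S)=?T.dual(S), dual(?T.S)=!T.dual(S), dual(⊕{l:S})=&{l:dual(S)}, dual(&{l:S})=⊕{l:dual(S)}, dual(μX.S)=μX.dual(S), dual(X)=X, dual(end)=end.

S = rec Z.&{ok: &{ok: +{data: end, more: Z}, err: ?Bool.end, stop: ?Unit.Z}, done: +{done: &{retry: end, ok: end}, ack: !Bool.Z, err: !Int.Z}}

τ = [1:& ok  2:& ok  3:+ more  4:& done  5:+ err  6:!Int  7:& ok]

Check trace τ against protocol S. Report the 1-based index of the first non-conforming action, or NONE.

NONE

[1] & ok  match  cont: &{ok: +{data: end, more: rec Z.…}, err: ?Bool.end, stop: ?Unit.rec Z.…}
[2] & ok  match  cont: +{data: end, more: rec Z.…}
[3] + more  match  cont: rec Z.…
[4] & done  match  cont: +{done: &{retry: end, ok: end}, ack: !Bool.rec Z.…, err: !Int.rec Z.…}
[5] + err  match  cont: !Int.rec Z.…
[6] !Int  match  cont: rec Z.…
[7] & ok  match  cont: &{ok: +{data: end, more: rec Z.…}, err: ?Bool.end, stop: ?Unit.rec Z.…}
all 7 steps conform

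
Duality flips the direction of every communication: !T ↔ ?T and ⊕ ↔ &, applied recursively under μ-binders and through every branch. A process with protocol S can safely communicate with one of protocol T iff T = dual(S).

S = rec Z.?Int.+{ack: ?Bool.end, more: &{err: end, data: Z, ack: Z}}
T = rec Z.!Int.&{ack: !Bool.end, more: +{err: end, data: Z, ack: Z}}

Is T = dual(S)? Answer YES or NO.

rec Z | rec Z  ✓ (binder kept)
  ?Int | !Int  ✓
    +{ack,more} | &{ack,more}  ✓ labels match
      case ack:
        ?Bool | !Bool  ✓
          end | end  ✓
      case more:
        &{err,data,ack} | +{err,data,ack}  ✓ labels match
          case err:
            end | end  ✓
          case data:
            Z | Z  ✓
          case ack:
            Z | Z  ✓

YES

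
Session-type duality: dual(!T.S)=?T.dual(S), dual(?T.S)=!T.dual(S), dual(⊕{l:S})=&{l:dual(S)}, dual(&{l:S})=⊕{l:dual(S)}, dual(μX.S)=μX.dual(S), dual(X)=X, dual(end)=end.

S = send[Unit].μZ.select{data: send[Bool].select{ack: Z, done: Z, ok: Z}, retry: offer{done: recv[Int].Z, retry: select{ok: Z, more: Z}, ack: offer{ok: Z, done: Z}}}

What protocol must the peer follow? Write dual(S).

recv[Unit].μZ.offer{data: recv[Bool].offer{ack: Z, done: Z, ok: Z}, retry: select{done: send[Int].Z, retry: offer{ok: Z, more: Z}, ack: select{ok: Z, done: Z}}}

send[Unit] → recv[Unit]
  μZ → μZ  (μ self-dual)
    select{data,retry} → offer{data,retry}  (internal→external)
      • data:
        send[Bool] → recv[Bool]
          select{ack,done,ok} → offer{ack,done,ok}  (internal→external)
            • ack:
              dual(Z) = Z
            • done:
              dual(Z) = Z
            • ok:
              dual(Z) = Z
      • retry:
        offer{done,retry,ack} → select{done,retry,ack}  (external→internal)
          • done:
            recv[Int] → send[Int]
              dual(Z) = Z
          • retry:
            select{ok,more} → offer{ok,more}  (internal→external)
              • ok:
                dual(Z) = Z
              • more:
                dual(Z) = Z
          • ack:
            offer{ok,done} → select{ok,done}  (external→internal)
              • ok:
                dual(Z) = Z
              • done:
                dual(Z) = Z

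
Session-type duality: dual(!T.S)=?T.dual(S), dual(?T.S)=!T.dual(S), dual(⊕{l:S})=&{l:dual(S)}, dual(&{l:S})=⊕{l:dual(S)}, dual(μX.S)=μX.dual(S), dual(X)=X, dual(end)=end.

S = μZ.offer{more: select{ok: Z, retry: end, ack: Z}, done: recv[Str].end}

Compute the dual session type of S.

μZ ↦ μZ  (rec unchanged)
  offer{more,done} ↦ select{more,done}  (offer→select)
    • more:
      select{ok,retry,ack} ↦ offer{ok,retry,ack}  (⊕→&)
        • ok:
          dual(Z) = Z
        • retry:
          dual(end) = end
        • ack:
          dual(Z) = Z
    • done:
      recv[Str] ↦ send[Str]
        dual(end) = end

μZ.select{more: offer{ok: Z, retry: end, ack: Z}, done: send[Str].end}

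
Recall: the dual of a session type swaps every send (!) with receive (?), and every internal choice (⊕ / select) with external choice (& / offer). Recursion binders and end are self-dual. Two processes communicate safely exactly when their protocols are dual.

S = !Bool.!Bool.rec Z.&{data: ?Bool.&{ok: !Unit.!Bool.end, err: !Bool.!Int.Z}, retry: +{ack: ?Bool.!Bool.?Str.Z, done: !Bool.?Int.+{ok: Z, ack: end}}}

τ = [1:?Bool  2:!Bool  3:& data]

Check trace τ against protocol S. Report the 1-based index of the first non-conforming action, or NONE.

1

[1] got ?Bool, protocol expects !Bool  ✗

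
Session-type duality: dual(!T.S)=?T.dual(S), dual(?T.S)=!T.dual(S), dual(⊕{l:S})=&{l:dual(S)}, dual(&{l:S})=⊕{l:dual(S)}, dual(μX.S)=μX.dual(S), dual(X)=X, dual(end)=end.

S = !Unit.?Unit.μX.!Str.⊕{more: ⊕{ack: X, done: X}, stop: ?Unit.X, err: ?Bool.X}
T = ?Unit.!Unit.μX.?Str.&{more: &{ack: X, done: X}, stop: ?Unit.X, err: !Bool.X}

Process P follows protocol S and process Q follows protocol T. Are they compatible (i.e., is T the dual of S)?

!Unit ‖ ?Unit  match
  ?Unit ‖ !Unit  match
    μX ‖ μX  match (binder kept)
      !Str ‖ ?Str  match
        ⊕{more,stop,err} ‖ &{more,stop,err}  match same labels
          • more:
            ⊕{ack,done} ‖ &{ack,done}  match same labels
              • ack:
                X ‖ X  match
              • done:
                X ‖ X  match
          • stop:
            ?Unit ‖ ?Unit  ✗ same direction on both sides — not dual

NO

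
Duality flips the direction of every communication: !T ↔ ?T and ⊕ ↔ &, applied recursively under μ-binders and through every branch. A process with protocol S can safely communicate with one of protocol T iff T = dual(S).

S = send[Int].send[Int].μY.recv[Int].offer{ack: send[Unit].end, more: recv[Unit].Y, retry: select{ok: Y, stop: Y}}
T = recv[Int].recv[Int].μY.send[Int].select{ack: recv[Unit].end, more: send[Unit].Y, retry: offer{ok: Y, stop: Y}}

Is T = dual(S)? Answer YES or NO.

send[Int] vs recv[Int]  ok
  send[Int] vs recv[Int]  ok
    μY vs μY  ok (μ self-dual)
      recv[Int] vs send[Int]  ok
        offer{ack,more,retry} vs select{ack,more,retry}  ok labels match
          case ack:
            send[Unit] vs recv[Unit]  ok
              end vs end  ok
          case more:
            recv[Unit] vs send[Unit]  ok
              Y vs Y  ok
          case retry:
            select{ok,stop} vs offer{ok,stop}  ok labels match
              case ok:
                Y vs Y  ok
              case stop:
                Y vs Y  ok

YES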